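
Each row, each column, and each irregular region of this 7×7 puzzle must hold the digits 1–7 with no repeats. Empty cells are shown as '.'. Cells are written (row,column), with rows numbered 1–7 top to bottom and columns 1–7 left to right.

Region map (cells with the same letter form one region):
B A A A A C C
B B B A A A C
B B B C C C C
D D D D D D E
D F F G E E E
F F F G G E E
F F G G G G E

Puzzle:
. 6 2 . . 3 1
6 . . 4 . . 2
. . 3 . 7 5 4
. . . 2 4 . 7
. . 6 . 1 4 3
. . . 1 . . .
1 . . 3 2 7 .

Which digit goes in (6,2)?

(1,5) = 5 (sole candidate).
(2,5) = 3 (sole candidate).
(2,6) = 1 (sole candidate).
(3,1) = 2 (sole candidate).
(3,2) = 1 (sole candidate).
(3,4) = 6 (sole candidate).
(4,6) = 6 (sole candidate).
(5,4) = 5 (sole candidate).
(6,5) = 6 (sole candidate).
(6,6) = 2 (sole candidate).
(6,7) = 5 (sole candidate).
(7,3) = 4 (sole candidate).
(7,7) = 6 (sole candidate).
(1,4) = 7 (sole candidate).
(5,1) = 7 (sole candidate).
(5,2) = 2 (sole candidate).
(6,3) = 7 (sole candidate).
(7,2) = 5 (sole candidate).
(1,1) = 4 (sole candidate).
(2,2) = 7 (sole candidate).
(2,3) = 5 (sole candidate).
(4,2) = 3 (sole candidate).
(4,3) = 1 (sole candidate).
(6,1) = 3 (sole candidate).
(6,2) = 4: row 6 has {1,2,3,5,6,7}; col 2 has {1,2,3,5,6,7}; region has {1,2,3,5,6,7} → only 4 remains.

4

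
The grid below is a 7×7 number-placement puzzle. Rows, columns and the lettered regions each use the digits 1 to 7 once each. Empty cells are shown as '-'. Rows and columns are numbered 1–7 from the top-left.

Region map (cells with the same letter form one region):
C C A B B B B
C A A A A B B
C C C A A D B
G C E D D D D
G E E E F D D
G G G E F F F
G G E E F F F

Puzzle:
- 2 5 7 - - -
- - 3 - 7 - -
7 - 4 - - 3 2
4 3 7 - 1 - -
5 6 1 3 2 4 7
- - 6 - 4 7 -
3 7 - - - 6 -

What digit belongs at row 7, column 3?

2

row 1, column 6 = 1: row 1 has {2,5,7}; col 6 has {3,4,6,7}; region has {2,7} → only 1 remains.
row 2, column 6 = 5: row 2 has {3,7}; col 6 has {1,3,4,6,7}; region has {1,2,7} → only 5 remains.
row 3, column 5 = 6: row 3 has {2,3,4,7}; col 5 has {1,2,4,7}; region has {3,5,7} → only 6 remains.
row 4, column 6 = 2: row 4 has {1,3,4,7}; col 6 has {1,3,4,5,6,7}; region has {1,3,4,7} → only 2 remains.
row 6, column 2 = 1: row 6 has {4,6,7}; col 2 has {2,3,6,7}; region has {3,4,5,6,7} → only 1 remains.
row 7, column 3 = 2: row 7 has {3,6,7}; col 3 has {1,3,4,5,6,7}; region has {1,3,6,7} → only 2 remains.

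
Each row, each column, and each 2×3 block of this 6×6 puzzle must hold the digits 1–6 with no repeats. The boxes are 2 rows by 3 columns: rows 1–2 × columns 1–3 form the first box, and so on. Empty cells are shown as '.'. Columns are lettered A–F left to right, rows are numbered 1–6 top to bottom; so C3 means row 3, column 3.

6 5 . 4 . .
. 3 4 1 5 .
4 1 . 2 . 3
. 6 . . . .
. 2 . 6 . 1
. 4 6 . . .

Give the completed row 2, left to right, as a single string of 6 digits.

F1 = 2: row 1 has {4,5,6}; col 6 has {1,3}; box has {1,4,5} → only 2 remains.
A2 = 2: row 2 has {1,3,4,5}; col 1 has {4,6}; box has {3,4,5,6} → only 2 remains.
F2 = 6: row 2 has {1,2,3,4,5}; col 6 has {1,2,3}; box has {1,2,4,5} → only 6 remains.

234156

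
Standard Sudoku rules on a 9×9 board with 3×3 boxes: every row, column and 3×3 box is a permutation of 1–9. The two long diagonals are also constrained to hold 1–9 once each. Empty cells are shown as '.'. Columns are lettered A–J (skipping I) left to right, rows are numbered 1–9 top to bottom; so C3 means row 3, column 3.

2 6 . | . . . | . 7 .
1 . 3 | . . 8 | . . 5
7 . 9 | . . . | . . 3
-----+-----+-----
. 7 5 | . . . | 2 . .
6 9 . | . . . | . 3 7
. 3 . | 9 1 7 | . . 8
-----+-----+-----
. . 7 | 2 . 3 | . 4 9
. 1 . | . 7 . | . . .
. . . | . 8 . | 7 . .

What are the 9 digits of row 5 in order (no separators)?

J1 = 4 (sole candidate).
B2 = 4 (sole candidate).
F4 = 6 (sole candidate).
J4 = 1 (sole candidate).
E5 = 5: row 5 has {3,6,7,9}; col 5 has {1,7,8}; box has {1,6,7,9}; main diagonal has {2,4,7,9}; anti-diagonal has {1,4,6,7,9} → only 5 remains.
G5 = 4: row 5 has {3,5,6,7,9}; col 7 has {2,7}; box has {1,2,3,7,8} → only 4 remains.
A6 = 4 (sole candidate).
C6 = 2 (sole candidate).
E7 = 6 (sole candidate).
A9 = 3 (sole candidate).
J9 = 6 (sole candidate).
C1 = 8 (sole candidate).
H2 = 2 (sole candidate).
B3 = 5 (sole candidate).
G3 = 8 (sole candidate).
A4 = 8 (sole candidate).
D4 = 3 (sole candidate).
E4 = 4 (sole candidate).
H4 = 9 (sole candidate).
C5 = 1: row 5 has {3,4,5,6,7,9}; col 3 has {2,3,5,7,8,9}; box has {2,3,4,5,6,7,8,9} → only 1 remains.
D5 = 8: row 5 has {1,3,4,5,6,7,9}; col 4 has {2,3,9}; box has {1,3,4,5,6,7,9} → only 8 remains.
F5 = 2: row 5 has {1,3,4,5,6,7,8,9}; col 6 has {3,6,7,8}; box has {1,3,4,5,6,7,8,9} → only 2 remains.

691852437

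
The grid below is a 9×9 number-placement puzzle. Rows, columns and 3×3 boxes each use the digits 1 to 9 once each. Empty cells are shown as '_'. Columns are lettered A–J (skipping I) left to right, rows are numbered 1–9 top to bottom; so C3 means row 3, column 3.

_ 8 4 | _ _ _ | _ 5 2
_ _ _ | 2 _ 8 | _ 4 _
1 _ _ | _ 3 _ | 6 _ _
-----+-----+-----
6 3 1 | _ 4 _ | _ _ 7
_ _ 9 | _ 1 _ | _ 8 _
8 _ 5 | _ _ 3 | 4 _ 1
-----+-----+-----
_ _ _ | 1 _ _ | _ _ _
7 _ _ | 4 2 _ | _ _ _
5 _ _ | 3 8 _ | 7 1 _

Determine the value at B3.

5

G2 = 1: in row 2, 1 can only go here (every other open cell in that row sees a 1).
F1 = 1: in row 1, 1 can only go here (every other open cell in that row sees a 1).
F3 = 4: in row 3, 4 can only go here (every other open cell in that row sees a 4).
J3 = 8: in row 3, 8 can only go here (every other open cell in that row sees an 8).
D4 = 8: in row 4, 8 can only go here (every other open cell in that row sees an 8).
B8 = 1: in row 8, 1 can only go here (every other open cell in that row sees a 1).
H3 = 7: in column 8, 7 can only go here (every other open cell in that column sees a 7).
C3 = 2: row 3 has {1,3,4,6,7,8}; col 3 has {1,4,5,9}; box has {1,4,8} → only 2 remains.
C9 = 6: row 9 has {1,3,5,7,8}; col 3 has {1,2,4,5,9}; box has {1,5,7} → only 6 remains.
F9 = 9: row 9 has {1,3,5,6,7,8}; col 6 has {1,3,4,8}; box has {1,2,3,4,8} → only 9 remains.
J9 = 4: row 9 has {1,3,5,6,7,8,9}; col 9 has {1,2,7,8}; box has {1,7} → only 4 remains.
B9 = 2: row 9 has {1,3,4,5,6,7,8,9}; col 2 has {1,3,8}; box has {1,5,6,7} → only 2 remains.
B6 = 7: row 6 has {1,3,4,5,8}; col 2 has {1,2,3,8}; box has {1,3,5,6,8,9} → only 7 remains.
B5 = 4: row 5 has {1,8,9}; col 2 has {1,2,3,7,8}; box has {1,3,5,6,7,8,9} → only 4 remains.
B7 = 9: row 7 has {1}; col 2 has {1,2,3,4,7,8}; box has {1,2,5,6,7} → only 9 remains.
B3 = 5: row 3 has {1,2,3,4,6,7,8}; col 2 has {1,2,3,4,7,8,9}; box has {1,2,4,8} → only 5 remains.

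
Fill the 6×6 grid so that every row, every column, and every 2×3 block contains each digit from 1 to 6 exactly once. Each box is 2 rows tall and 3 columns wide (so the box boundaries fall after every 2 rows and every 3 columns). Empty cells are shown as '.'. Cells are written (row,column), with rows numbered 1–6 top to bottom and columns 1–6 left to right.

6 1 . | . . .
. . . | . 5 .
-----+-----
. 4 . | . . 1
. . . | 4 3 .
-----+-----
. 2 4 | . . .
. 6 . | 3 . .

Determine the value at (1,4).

2

(1,4) = 2: row 1 has {1,6}; col 4 has {3,4}; box has {5} → only 2 remains.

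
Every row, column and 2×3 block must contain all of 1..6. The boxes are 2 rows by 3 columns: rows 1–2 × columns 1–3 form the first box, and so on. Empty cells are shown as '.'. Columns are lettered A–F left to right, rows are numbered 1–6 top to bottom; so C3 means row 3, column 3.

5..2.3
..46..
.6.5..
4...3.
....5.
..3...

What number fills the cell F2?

B1 = 1: row 1 has {2,3,5}; col 2 has {6}; box has {4,5} → only 1 remains.
C1 = 6: row 1 has {1,2,3,5}; col 3 has {3,4}; box has {1,4,5} → only 6 remains.
E1 = 4: row 1 has {1,2,3,5,6}; col 5 has {3,5}; box has {2,3,6} → only 4 remains.
E2 = 1: row 2 has {4,6}; col 5 has {3,4,5}; box has {2,3,4,6} → only 1 remains.
F2 = 5: row 2 has {1,4,6}; col 6 has {3}; box has {1,2,3,4,6} → only 5 remains.

5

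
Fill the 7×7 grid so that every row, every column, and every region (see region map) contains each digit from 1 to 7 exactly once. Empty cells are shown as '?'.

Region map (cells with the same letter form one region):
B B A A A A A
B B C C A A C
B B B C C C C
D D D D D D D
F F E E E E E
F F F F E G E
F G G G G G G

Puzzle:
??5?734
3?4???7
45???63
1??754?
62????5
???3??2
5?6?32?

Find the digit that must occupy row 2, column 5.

2

row 1, column 1 = 2: row 1 has {3,4,5,7}; col 1 has {1,3,4,5,6}; region has {3,4,5} → only 2 remains.
row 2, column 6 = 1: row 2 has {3,4,7}; col 6 has {2,3,4,6}; region has {3,4,5,7} → only 1 remains.
row 4, column 7 = 6: row 4 has {1,4,5,7}; col 7 has {2,3,4,5,7}; region has {1,4,5,7} → only 6 remains.
row 5, column 6 = 7: row 5 has {2,5,6}; col 6 has {1,2,3,4,6}; region has {2,5} → only 7 remains.
row 6, column 1 = 7: row 6 has {2,3}; col 1 has {1,2,3,4,5,6}; region has {2,3,5,6} → only 7 remains.
row 6, column 3 = 1: row 6 has {2,3,7}; col 3 has {4,5,6}; region has {2,3,5,6,7} → only 1 remains.
row 6, column 6 = 5: row 6 has {1,2,3,7}; col 6 has {1,2,3,4,6,7}; region has {2,3,6} → only 5 remains.
row 7, column 7 = 1: row 7 has {2,3,5,6}; col 7 has {2,3,4,5,6,7}; region has {2,3,5,6} → only 1 remains.
row 1, column 4 = 6: row 1 has {2,3,4,5,7}; col 4 has {3,7}; region has {1,3,4,5,7} → only 6 remains.
row 2, column 2 = 6: row 2 has {1,3,4,7}; col 2 has {2,5}; region has {2,3,4,5} → only 6 remains.
row 2, column 5 = 2: row 2 has {1,3,4,6,7}; col 5 has {3,5,7}; region has {1,3,4,5,6,7} → only 2 remains.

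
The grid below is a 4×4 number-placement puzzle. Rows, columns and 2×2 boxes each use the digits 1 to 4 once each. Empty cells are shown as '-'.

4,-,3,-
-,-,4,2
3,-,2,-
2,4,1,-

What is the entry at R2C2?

R1C4 = 1: row 1 has {3,4}; col 4 has {2}; box has {2,3,4} → only 1 remains.
R2C1 = 1: row 2 has {2,4}; col 1 has {2,3,4}; box has {4} → only 1 remains.
R2C2 = 3: row 2 has {1,2,4}; col 2 has {4}; box has {1,4} → only 3 remains.

3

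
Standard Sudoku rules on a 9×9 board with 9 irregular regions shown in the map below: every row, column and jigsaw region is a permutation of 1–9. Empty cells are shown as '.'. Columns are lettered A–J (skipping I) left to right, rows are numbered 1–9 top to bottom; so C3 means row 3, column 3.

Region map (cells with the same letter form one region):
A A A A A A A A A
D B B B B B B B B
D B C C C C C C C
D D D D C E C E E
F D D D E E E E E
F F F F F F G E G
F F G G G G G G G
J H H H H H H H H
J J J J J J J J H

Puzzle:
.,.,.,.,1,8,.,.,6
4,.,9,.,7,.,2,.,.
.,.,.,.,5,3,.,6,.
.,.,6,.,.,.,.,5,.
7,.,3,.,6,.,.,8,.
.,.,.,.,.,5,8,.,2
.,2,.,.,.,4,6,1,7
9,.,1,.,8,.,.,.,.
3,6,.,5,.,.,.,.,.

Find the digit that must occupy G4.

H2 = 3 (sole candidate).
C6 = 4 (sole candidate).
A7 = 8 (sole candidate).
C7 = 5 (sole candidate).
J4 = 3 (hidden single in row 4).
B5 = 5 (hidden single in row 5).
J2 = 5 (hidden single in row 2).
J8 = 4 (sole candidate).
J9 = 9 (sole candidate).
J5 = 1 (sole candidate).
J3 = 8 (sole candidate).
G5 = 4 (hidden single in row 5).
E4 = 4 (hidden single in row 4).
E9 = 2 (sole candidate).
B3 = 4 (hidden single in row 3).
H6 = 7 (hidden single in row 6).
H8 = 2 (sole candidate).
H9 = 4 (sole candidate).
H1 = 9 (sole candidate).
D1 = 4 (hidden single in row 1).
G8 = 5 (hidden single in row 8).
A1 = 5 (hidden single in row 1).
C1 = 2 (hidden single in row 1).
C3 = 7 (sole candidate).
C9 = 8 (sole candidate).
A6 = 6 (hidden single in column 1).
G1 = 3 (hidden single in column 7).
B1 = 7 (sole candidate).
B8 = 3 (sole candidate).
D4 = 7 (hidden single in row 4).
D8 = 6 (sole candidate).
F8 = 7 (sole candidate).
F9 = 1 (sole candidate).
G9 = 7 (sole candidate).
F2 = 6 (sole candidate).
B4 = 8 (hidden single in row 4).
B2 = 1 (sole candidate).
D2 = 8 (sole candidate).
B6 = 9 (sole candidate).
E6 = 3 (sole candidate).
E7 = 9 (sole candidate).
D6 = 1 (sole candidate).
D7 = 3 (sole candidate).
D3 = 2 (hidden single in region C).
A3 = 1 (sole candidate).
G3 = 9 (sole candidate).
A4 = 2 (sole candidate).
F4 = 9 (sole candidate).
G4 = 1: row 4 has {2,3,4,5,6,7,8,9}; col 7 has {2,3,4,5,6,7,8,9}; region has {2,3,4,5,6,7,8,9} → only 1 remains.

1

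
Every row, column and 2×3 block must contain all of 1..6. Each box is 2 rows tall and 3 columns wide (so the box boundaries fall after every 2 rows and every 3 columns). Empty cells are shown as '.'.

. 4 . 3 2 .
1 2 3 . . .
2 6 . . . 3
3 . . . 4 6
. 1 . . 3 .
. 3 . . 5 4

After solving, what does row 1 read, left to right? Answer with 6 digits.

r2c5 = 6: row 2 has {1,2,3}; col 5 has {2,3,4,5}; box has {2,3} → only 6 remains.
r2c6 = 5: row 2 has {1,2,3,6}; col 6 has {3,4,6}; box has {2,3,6} → only 5 remains.
r3c5 = 1: row 3 has {2,3,6}; col 5 has {2,3,4,5,6}; box has {3,4,6} → only 1 remains.
r4c2 = 5: row 4 has {3,4,6}; col 2 has {1,2,3,4,6}; box has {2,3,6} → only 5 remains.
r4c3 = 1: row 4 has {3,4,5,6}; col 3 has {3}; box has {2,3,5,6} → only 1 remains.
r4c4 = 2: row 4 has {1,3,4,5,6}; col 4 has {3}; box has {1,3,4,6} → only 2 remains.
r5c4 = 6: row 5 has {1,3}; col 4 has {2,3}; box has {3,4,5} → only 6 remains.
r5c6 = 2: row 5 has {1,3,6}; col 6 has {3,4,5,6}; box has {3,4,5,6} → only 2 remains.
r6c1 = 6: row 6 has {3,4,5}; col 1 has {1,2,3}; box has {1,3} → only 6 remains.
r6c3 = 2: row 6 has {3,4,5,6}; col 3 has {1,3}; box has {1,3,6} → only 2 remains.
r6c4 = 1: row 6 has {2,3,4,5,6}; col 4 has {2,3,6}; box has {2,3,4,5,6} → only 1 remains.
r1c1 = 5: row 1 has {2,3,4}; col 1 has {1,2,3,6}; box has {1,2,3,4} → only 5 remains.
r1c3 = 6: row 1 has {2,3,4,5}; col 3 has {1,2,3}; box has {1,2,3,4,5} → only 6 remains.
r1c6 = 1: row 1 has {2,3,4,5,6}; col 6 has {2,3,4,5,6}; box has {2,3,5,6} → only 1 remains.

546321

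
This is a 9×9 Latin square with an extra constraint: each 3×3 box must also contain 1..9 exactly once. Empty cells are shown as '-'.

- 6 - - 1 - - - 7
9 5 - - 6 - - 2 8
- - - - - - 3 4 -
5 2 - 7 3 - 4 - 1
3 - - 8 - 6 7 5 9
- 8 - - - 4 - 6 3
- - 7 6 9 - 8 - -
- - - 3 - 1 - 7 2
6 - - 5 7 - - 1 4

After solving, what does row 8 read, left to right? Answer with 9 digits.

895341672

row 1, column 8 = 9 (sole candidate).
row 2, column 4 = 4 (sole candidate).
row 2, column 7 = 1 (sole candidate).
row 4, column 6 = 9 (sole candidate).
row 4, column 8 = 8 (sole candidate).
row 5, column 5 = 2 (sole candidate).
row 6, column 4 = 1 (sole candidate).
row 6, column 5 = 5 (sole candidate).
row 6, column 7 = 2 (sole candidate).
row 7, column 6 = 2 (sole candidate).
row 7, column 8 = 3 (sole candidate).
row 7, column 9 = 5 (sole candidate).
row 9, column 6 = 8 (sole candidate).
row 9, column 7 = 9 (sole candidate).
row 1, column 4 = 2 (sole candidate).
row 1, column 7 = 5 (sole candidate).
row 2, column 3 = 3 (sole candidate).
row 2, column 6 = 7 (sole candidate).
row 3, column 4 = 9 (sole candidate).
row 3, column 5 = 8 (sole candidate).
row 3, column 6 = 5 (sole candidate).
row 3, column 9 = 6 (sole candidate).
row 4, column 3 = 6 (sole candidate).
row 6, column 1 = 7 (sole candidate).
row 6, column 3 = 9 (sole candidate).
row 8, column 5 = 4: row 8 has {1,2,3,7}; col 5 has {1,2,3,5,6,7,8,9}; box has {1,2,3,5,6,7,8,9} → only 4 remains.
row 8, column 7 = 6: row 8 has {1,2,3,4,7}; col 7 has {1,2,3,4,5,7,8,9}; box has {1,2,3,4,5,7,8,9} → only 6 remains.
row 9, column 2 = 3 (sole candidate).
row 9, column 3 = 2 (sole candidate).
row 1, column 6 = 3 (sole candidate).
row 3, column 3 = 1 (sole candidate).
row 5, column 3 = 4 (sole candidate).
row 8, column 1 = 8: row 8 has {1,2,3,4,6,7}; col 1 has {3,5,6,7,9}; box has {2,3,6,7} → only 8 remains.
row 8, column 2 = 9: row 8 has {1,2,3,4,6,7,8}; col 2 has {2,3,5,6,8}; box has {2,3,6,7,8} → only 9 remains.
row 8, column 3 = 5: row 8 has {1,2,3,4,6,7,8,9}; col 3 has {1,2,3,4,6,7,9}; box has {2,3,6,7,8,9} → only 5 remains.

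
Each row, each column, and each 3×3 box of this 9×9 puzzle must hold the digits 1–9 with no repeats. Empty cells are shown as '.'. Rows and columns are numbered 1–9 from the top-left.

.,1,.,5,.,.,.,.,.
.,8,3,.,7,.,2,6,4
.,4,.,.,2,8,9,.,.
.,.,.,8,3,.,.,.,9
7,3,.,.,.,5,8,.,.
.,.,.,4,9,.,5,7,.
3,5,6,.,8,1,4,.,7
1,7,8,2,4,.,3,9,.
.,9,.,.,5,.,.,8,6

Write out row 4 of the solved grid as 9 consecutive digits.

425837619

r1c5 = 6 (sole candidate).
r1c7 = 7 (sole candidate).
r1c8 = 3 (sole candidate).
r1c9 = 8 (sole candidate).
r2c6 = 9 (sole candidate).
r5c5 = 1 (sole candidate).
r5c9 = 2 (sole candidate).
r7c4 = 9 (sole candidate).
r7c8 = 2 (sole candidate).
r8c6 = 6 (sole candidate).
r8c9 = 5 (sole candidate).
r9c7 = 1 (sole candidate).
r1c6 = 4 (sole candidate).
r2c1 = 5 (sole candidate).
r2c4 = 1 (sole candidate).
r3c1 = 6 (sole candidate).
r3c3 = 7 (sole candidate).
r3c4 = 3 (sole candidate).
r3c9 = 1 (sole candidate).
r4c7 = 6: row 4 has {3,8,9}; col 7 has {1,2,3,4,5,7,8,9}; box has {2,5,7,8,9} → only 6 remains.
r5c4 = 6 (sole candidate).
r5c8 = 4 (sole candidate).
r6c6 = 2 (sole candidate).
r6c9 = 3 (sole candidate).
r9c4 = 7 (sole candidate).
r9c6 = 3 (sole candidate).
r3c8 = 5 (sole candidate).
r4c2 = 2: row 4 has {3,6,8,9}; col 2 has {1,3,4,5,7,8,9}; box has {3,7} → only 2 remains.
r4c6 = 7: row 4 has {2,3,6,8,9}; col 6 has {1,2,3,4,5,6,8,9}; box has {1,2,3,4,5,6,8,9} → only 7 remains.
r4c8 = 1: row 4 has {2,3,6,7,8,9}; col 8 has {2,3,4,5,6,7,8,9}; box has {2,3,4,5,6,7,8,9} → only 1 remains.
r5c3 = 9 (sole candidate).
r6c1 = 8 (sole candidate).
r6c2 = 6 (sole candidate).
r6c3 = 1 (sole candidate).
r1c3 = 2 (sole candidate).
r4c1 = 4: row 4 has {1,2,3,6,7,8,9}; col 1 has {1,3,5,6,7,8}; box has {1,2,3,6,7,8,9} → only 4 remains.
r4c3 = 5: row 4 has {1,2,3,4,6,7,8,9}; col 3 has {1,2,3,6,7,8,9}; box has {1,2,3,4,6,7,8,9} → only 5 remains.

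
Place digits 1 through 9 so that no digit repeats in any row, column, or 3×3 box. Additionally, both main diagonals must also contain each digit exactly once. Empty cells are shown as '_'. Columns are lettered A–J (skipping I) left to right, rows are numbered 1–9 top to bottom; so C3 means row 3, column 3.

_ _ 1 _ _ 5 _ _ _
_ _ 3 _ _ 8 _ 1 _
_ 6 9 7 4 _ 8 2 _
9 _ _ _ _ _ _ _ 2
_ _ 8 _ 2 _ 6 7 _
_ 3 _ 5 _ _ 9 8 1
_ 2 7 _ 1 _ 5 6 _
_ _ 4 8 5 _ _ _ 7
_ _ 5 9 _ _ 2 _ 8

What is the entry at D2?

A3 = 5: row 3 has {2,4,6,7,8,9}; col 1 has {9}; box has {1,3,6,9} → only 5 remains.
J3 = 3: row 3 has {2,4,5,6,7,8,9}; col 9 has {1,2,7,8}; box has {1,2,8} → only 3 remains.
C4 = 6: row 4 has {2,9}; col 3 has {1,3,4,5,7,8,9}; box has {3,8,9} → only 6 remains.
C6 = 2: row 6 has {1,3,5,8,9}; col 3 has {1,3,4,5,6,7,8,9}; box has {3,6,8,9} → only 2 remains.
B8 = 9: row 8 has {4,5,7,8}; col 2 has {2,3,6}; box has {2,4,5,7}; anti-diagonal has {1,2,5,7,8} → only 9 remains.
H8 = 3: row 8 has {4,5,7,8,9}; col 8 has {1,2,6,7,8}; box has {2,5,6,7,8}; main diagonal has {2,5,8,9} → only 3 remains.
B9 = 1: row 9 has {2,5,8,9}; col 2 has {2,3,6,9}; box has {2,4,5,7,9} → only 1 remains.
H9 = 4: row 9 has {1,2,5,8,9}; col 8 has {1,2,3,6,7,8}; box has {2,3,5,6,7,8} → only 4 remains.
H1 = 9: row 1 has {1,5}; col 8 has {1,2,3,4,6,7,8}; box has {1,2,3,8} → only 9 remains.
F3 = 1: row 3 has {2,3,4,5,6,7,8,9}; col 6 has {5,8}; box has {4,5,7,8} → only 1 remains.
H4 = 5: row 4 has {2,6,9}; col 8 has {1,2,3,4,6,7,8,9}; box has {1,2,6,7,8,9} → only 5 remains.
J5 = 4: row 5 has {2,6,7,8}; col 9 has {1,2,3,7,8}; box has {1,2,5,6,7,8,9} → only 4 remains.
J7 = 9: row 7 has {1,2,5,6,7}; col 9 has {1,2,3,4,7,8}; box has {2,3,4,5,6,7,8} → only 9 remains.
A8 = 6: row 8 has {3,4,5,7,8,9}; col 1 has {5,9}; box has {1,2,4,5,7,9} → only 6 remains.
F8 = 2: row 8 has {3,4,5,6,7,8,9}; col 6 has {1,5,8}; box has {1,5,8,9} → only 2 remains.
G8 = 1: row 8 has {2,3,4,5,6,7,8,9}; col 7 has {2,5,6,8,9}; box has {2,3,4,5,6,7,8,9} → only 1 remains.
A9 = 3: row 9 has {1,2,4,5,8,9}; col 1 has {5,6,9}; box has {1,2,4,5,6,7,9}; anti-diagonal has {1,2,5,7,8,9} → only 3 remains.
J1 = 6: row 1 has {1,5,9}; col 9 has {1,2,3,4,7,8,9}; box has {1,2,3,8,9}; anti-diagonal has {1,2,3,5,7,8,9} → only 6 remains.
J2 = 5: row 2 has {1,3,8}; col 9 has {1,2,3,4,6,7,8,9}; box has {1,2,3,6,8,9} → only 5 remains.
F4 = 4: row 4 has {2,5,6,9}; col 6 has {1,2,5,8}; box has {2,5}; anti-diagonal has {1,2,3,5,6,7,8,9} → only 4 remains.
G4 = 3: row 4 has {2,4,5,6,9}; col 7 has {1,2,5,6,8,9}; box has {1,2,4,5,6,7,8,9} → only 3 remains.
A5 = 1: row 5 has {2,4,6,7,8}; col 1 has {3,5,6,9}; box has {2,3,6,8,9} → only 1 remains.
B5 = 5: row 5 has {1,2,4,6,7,8}; col 2 has {1,2,3,6,9}; box has {1,2,3,6,8,9} → only 5 remains.
D5 = 3: row 5 has {1,2,4,5,6,7,8}; col 4 has {5,7,8,9}; box has {2,4,5} → only 3 remains.
F5 = 9: row 5 has {1,2,3,4,5,6,7,8}; col 6 has {1,2,4,5,8}; box has {2,3,4,5} → only 9 remains.
A7 = 8: row 7 has {1,2,5,6,7,9}; col 1 has {1,3,5,6,9}; box has {1,2,3,4,5,6,7,9} → only 8 remains.
D7 = 4: row 7 has {1,2,5,6,7,8,9}; col 4 has {3,5,7,8,9}; box has {1,2,5,8,9} → only 4 remains.
F7 = 3: row 7 has {1,2,4,5,6,7,8,9}; col 6 has {1,2,4,5,8,9}; box has {1,2,4,5,8,9} → only 3 remains.
D1 = 2: row 1 has {1,5,6,9}; col 4 has {3,4,5,7,8,9}; box has {1,4,5,7,8} → only 2 remains.
E1 = 3: row 1 has {1,2,5,6,9}; col 5 has {1,2,4,5}; box has {1,2,4,5,7,8} → only 3 remains.
D2 = 6: row 2 has {1,3,5,8}; col 4 has {2,3,4,5,7,8,9}; box has {1,2,3,4,5,7,8} → only 6 remains.

6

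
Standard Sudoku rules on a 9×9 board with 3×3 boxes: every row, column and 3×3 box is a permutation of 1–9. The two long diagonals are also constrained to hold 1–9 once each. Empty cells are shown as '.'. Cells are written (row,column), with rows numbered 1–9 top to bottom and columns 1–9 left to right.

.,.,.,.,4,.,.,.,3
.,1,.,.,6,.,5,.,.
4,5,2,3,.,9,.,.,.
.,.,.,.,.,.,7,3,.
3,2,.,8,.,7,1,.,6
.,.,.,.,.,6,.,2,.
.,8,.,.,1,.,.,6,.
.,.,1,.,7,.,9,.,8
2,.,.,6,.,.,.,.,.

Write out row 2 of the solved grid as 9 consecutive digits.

913762584

(3,5) = 8: row 3 has {2,3,4,5,9}; col 5 has {1,4,6,7}; box has {3,4,6,9} → only 8 remains.
(3,7) = 6: row 3 has {2,3,4,5,8,9}; col 7 has {1,5,7,9}; box has {3,5}; anti-diagonal has {2,3} → only 6 remains.
(8,2) = 4: row 8 has {1,7,8,9}; col 2 has {1,2,5,8}; box has {1,2,8}; anti-diagonal has {2,3,6} → only 4 remains.
(8,8) = 5: row 8 has {1,4,7,8,9}; col 8 has {2,3,6}; box has {6,8,9}; main diagonal has {1,2,6} → only 5 remains.
(2,6) = 2: row 2 has {1,5,6}; col 6 has {6,7,9}; box has {3,4,6,8,9} → only 2 remains.
(5,5) = 9: row 5 has {1,2,3,6,7,8}; col 5 has {1,4,6,7,8}; box has {6,7,8}; main diagonal has {1,2,5,6}; anti-diagonal has {2,3,4,6} → only 9 remains.
(5,8) = 4: row 5 has {1,2,3,6,7,8,9}; col 8 has {2,3,5,6}; box has {1,2,3,6,7} → only 4 remains.
(6,7) = 8: row 6 has {2,6}; col 7 has {1,5,6,7,9}; box has {1,2,3,4,6,7} → only 8 remains.
(8,1) = 6: row 8 has {1,4,5,7,8,9}; col 1 has {2,3,4}; box has {1,2,4,8} → only 6 remains.
(8,4) = 2: row 8 has {1,4,5,6,7,8,9}; col 4 has {3,6,8}; box has {1,6,7} → only 2 remains.
(8,6) = 3: row 8 has {1,2,4,5,6,7,8,9}; col 6 has {2,6,7,9}; box has {1,2,6,7} → only 3 remains.
(9,5) = 5: row 9 has {2,6}; col 5 has {1,4,6,7,8,9}; box has {1,2,3,6,7} → only 5 remains.
(1,7) = 2: row 1 has {3,4}; col 7 has {1,5,6,7,8,9}; box has {3,5,6} → only 2 remains.
(2,4) = 7: row 2 has {1,2,5,6}; col 4 has {2,3,6,8}; box has {2,3,4,6,8,9} → only 7 remains.
(2,8) = 8: row 2 has {1,2,5,6,7}; col 8 has {2,3,4,5,6}; box has {2,3,5,6}; anti-diagonal has {2,3,4,6,9} → only 8 remains.
(4,4) = 4: row 4 has {3,7}; col 4 has {2,3,6,7,8}; box has {6,7,8,9}; main diagonal has {1,2,5,6,9} → only 4 remains.
(4,5) = 2: row 4 has {3,4,7}; col 5 has {1,4,5,6,7,8,9}; box has {4,6,7,8,9} → only 2 remains.
(5,3) = 5: row 5 has {1,2,3,4,6,7,8,9}; col 3 has {1,2}; box has {2,3} → only 5 remains.
(6,5) = 3: row 6 has {2,6,8}; col 5 has {1,2,4,5,6,7,8,9}; box has {2,4,6,7,8,9} → only 3 remains.
(7,3) = 7: row 7 has {1,6,8}; col 3 has {1,2,5}; box has {1,2,4,6,8}; anti-diagonal has {2,3,4,6,8,9} → only 7 remains.
(7,4) = 9: row 7 has {1,6,7,8}; col 4 has {2,3,4,6,7,8}; box has {1,2,3,5,6,7} → only 9 remains.
(7,6) = 4: row 7 has {1,6,7,8,9}; col 6 has {2,3,6,7,9}; box has {1,2,3,5,6,7,9} → only 4 remains.
(7,7) = 3: row 7 has {1,4,6,7,8,9}; col 7 has {1,2,5,6,7,8,9}; box has {5,6,8,9}; main diagonal has {1,2,4,5,6,9} → only 3 remains.
(7,9) = 2: row 7 has {1,3,4,6,7,8,9}; col 9 has {3,6,8}; box has {3,5,6,8,9} → only 2 remains.
(9,6) = 8: row 9 has {2,5,6}; col 6 has {2,3,4,6,7,9}; box has {1,2,3,4,5,6,7,9} → only 8 remains.
(9,7) = 4: row 9 has {2,5,6,8}; col 7 has {1,2,3,5,6,7,8,9}; box has {2,3,5,6,8,9} → only 4 remains.
(9,9) = 7: row 9 has {2,4,5,6,8}; col 9 has {2,3,6,8}; box has {2,3,4,5,6,8,9}; main diagonal has {1,2,3,4,5,6,9} → only 7 remains.
(1,1) = 8: row 1 has {2,3,4}; col 1 has {2,3,4,6}; box has {1,2,4,5}; main diagonal has {1,2,3,4,5,6,7,9} → only 8 remains.
(2,1) = 9: row 2 has {1,2,5,6,7,8}; col 1 has {2,3,4,6,8}; box has {1,2,4,5,8} → only 9 remains.
(2,3) = 3: row 2 has {1,2,5,6,7,8,9}; col 3 has {1,2,5,7}; box has {1,2,4,5,8,9} → only 3 remains.
(2,9) = 4: row 2 has {1,2,3,5,6,7,8,9}; col 9 has {2,3,6,7,8}; box has {2,3,5,6,8} → only 4 remains.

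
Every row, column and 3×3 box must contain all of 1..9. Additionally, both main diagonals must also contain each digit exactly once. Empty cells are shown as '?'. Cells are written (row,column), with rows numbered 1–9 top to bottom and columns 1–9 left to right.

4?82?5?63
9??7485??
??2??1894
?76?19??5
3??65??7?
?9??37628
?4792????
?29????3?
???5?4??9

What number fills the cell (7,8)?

5

(1,2) = 1: row 1 has {2,3,4,5,6,8}; col 2 has {2,4,7,9}; box has {2,4,8,9} → only 1 remains.
(1,5) = 9: row 1 has {1,2,3,4,5,6,8}; col 5 has {1,2,3,4,5}; box has {1,2,4,5,7,8} → only 9 remains.
(1,7) = 7: row 1 has {1,2,3,4,5,6,8,9}; col 7 has {5,6,8}; box has {3,4,5,6,8,9} → only 7 remains.
(2,2) = 6: row 2 has {4,5,7,8,9}; col 2 has {1,2,4,7,9}; box has {1,2,4,8,9}; main diagonal has {2,3,4,5,7,9} → only 6 remains.
(2,3) = 3: row 2 has {4,5,6,7,8,9}; col 3 has {2,6,7,8,9}; box has {1,2,4,6,8,9} → only 3 remains.
(2,8) = 1: row 2 has {3,4,5,6,7,8,9}; col 8 has {2,3,6,7,9}; box has {3,4,5,6,7,8,9}; anti-diagonal has {2,3,5,7,8,9} → only 1 remains.
(2,9) = 2: row 2 has {1,3,4,5,6,7,8,9}; col 9 has {3,4,5,8,9}; box has {1,3,4,5,6,7,8,9} → only 2 remains.
(3,2) = 5: row 3 has {1,2,4,8,9}; col 2 has {1,2,4,6,7,9}; box has {1,2,3,4,6,8,9} → only 5 remains.
(3,4) = 3: row 3 has {1,2,4,5,8,9}; col 4 has {2,5,6,7,9}; box has {1,2,4,5,7,8,9} → only 3 remains.
(3,5) = 6: row 3 has {1,2,3,4,5,8,9}; col 5 has {1,2,3,4,5,9}; box has {1,2,3,4,5,7,8,9} → only 6 remains.
(4,4) = 8: row 4 has {1,5,6,7,9}; col 4 has {2,3,5,6,7,9}; box has {1,3,5,6,7,9}; main diagonal has {2,3,4,5,6,7,9} → only 8 remains.
(4,8) = 4: row 4 has {1,5,6,7,8,9}; col 8 has {1,2,3,6,7,9}; box has {2,5,6,7,8} → only 4 remains.
(5,2) = 8: row 5 has {3,5,6,7}; col 2 has {1,2,4,5,6,7,9}; box has {3,6,7,9} → only 8 remains.
(5,6) = 2: row 5 has {3,5,6,7,8}; col 6 has {1,4,5,7,8,9}; box has {1,3,5,6,7,8,9} → only 2 remains.
(5,9) = 1: row 5 has {2,3,5,6,7,8}; col 9 has {2,3,4,5,8,9}; box has {2,4,5,6,7,8} → only 1 remains.
(6,4) = 4: row 6 has {2,3,6,7,8,9}; col 4 has {2,3,5,6,7,8,9}; box has {1,2,3,5,6,7,8,9}; anti-diagonal has {1,2,3,5,7,8,9} → only 4 remains.
(7,7) = 1: row 7 has {2,4,7,9}; col 7 has {5,6,7,8}; box has {3,9}; main diagonal has {2,3,4,5,6,7,8,9} → only 1 remains.
(7,9) = 6: row 7 has {1,2,4,7,9}; col 9 has {1,2,3,4,5,8,9}; box has {1,3,9} → only 6 remains.
(8,4) = 1: row 8 has {2,3,9}; col 4 has {2,3,4,5,6,7,8,9}; box has {2,4,5,9} → only 1 remains.
(8,6) = 6: row 8 has {1,2,3,9}; col 6 has {1,2,4,5,7,8,9}; box has {1,2,4,5,9} → only 6 remains.
(8,7) = 4: row 8 has {1,2,3,6,9}; col 7 has {1,5,6,7,8}; box has {1,3,6,9} → only 4 remains.
(8,9) = 7: row 8 has {1,2,3,4,6,9}; col 9 has {1,2,3,4,5,6,8,9}; box has {1,3,4,6,9} → only 7 remains.
(9,1) = 6: row 9 has {4,5,9}; col 1 has {3,4,9}; box has {2,4,7,9}; anti-diagonal has {1,2,3,4,5,7,8,9} → only 6 remains.
(9,2) = 3: row 9 has {4,5,6,9}; col 2 has {1,2,4,5,6,7,8,9}; box has {2,4,6,7,9} → only 3 remains.
(9,3) = 1: row 9 has {3,4,5,6,9}; col 3 has {2,3,6,7,8,9}; box has {2,3,4,6,7,9} → only 1 remains.
(9,7) = 2: row 9 has {1,3,4,5,6,9}; col 7 has {1,4,5,6,7,8}; box has {1,3,4,6,7,9} → only 2 remains.
(9,8) = 8: row 9 has {1,2,3,4,5,6,9}; col 8 has {1,2,3,4,6,7,9}; box has {1,2,3,4,6,7,9} → only 8 remains.
(3,1) = 7: row 3 has {1,2,3,4,5,6,8,9}; col 1 has {3,4,6,9}; box has {1,2,3,4,5,6,8,9} → only 7 remains.
(4,1) = 2: row 4 has {1,4,5,6,7,8,9}; col 1 has {3,4,6,7,9}; box has {3,6,7,8,9} → only 2 remains.
(4,7) = 3: row 4 has {1,2,4,5,6,7,8,9}; col 7 has {1,2,4,5,6,7,8}; box has {1,2,4,5,6,7,8} → only 3 remains.
(5,3) = 4: row 5 has {1,2,3,5,6,7,8}; col 3 has {1,2,3,6,7,8,9}; box has {2,3,6,7,8,9} → only 4 remains.
(5,7) = 9: row 5 has {1,2,3,4,5,6,7,8}; col 7 has {1,2,3,4,5,6,7,8}; box has {1,2,3,4,5,6,7,8} → only 9 remains.
(6,3) = 5: row 6 has {2,3,4,6,7,8,9}; col 3 has {1,2,3,4,6,7,8,9}; box has {2,3,4,6,7,8,9} → only 5 remains.
(7,6) = 3: row 7 has {1,2,4,6,7,9}; col 6 has {1,2,4,5,6,7,8,9}; box has {1,2,4,5,6,9} → only 3 remains.
(7,8) = 5: row 7 has {1,2,3,4,6,7,9}; col 8 has {1,2,3,4,6,7,8,9}; box has {1,2,3,4,6,7,8,9} → only 5 remains.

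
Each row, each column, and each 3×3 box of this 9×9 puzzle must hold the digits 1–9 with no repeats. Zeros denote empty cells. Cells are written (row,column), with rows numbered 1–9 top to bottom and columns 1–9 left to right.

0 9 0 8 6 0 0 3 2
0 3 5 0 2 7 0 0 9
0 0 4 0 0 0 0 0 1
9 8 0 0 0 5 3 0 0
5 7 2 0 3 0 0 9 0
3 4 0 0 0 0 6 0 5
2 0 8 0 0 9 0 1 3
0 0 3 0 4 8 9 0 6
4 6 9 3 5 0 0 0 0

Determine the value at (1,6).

4

(3,2) = 2: row 3 has {1,4}; col 2 has {3,4,6,7,8,9}; box has {3,4,5,9} → only 2 remains.
(3,5) = 9: row 3 has {1,2,4}; col 5 has {2,3,4,5,6}; box has {2,6,7,8} → only 9 remains.
(3,6) = 3: row 3 has {1,2,4,9}; col 6 has {5,7,8,9}; box has {2,6,7,8,9} → only 3 remains.
(6,3) = 1: row 6 has {3,4,5,6}; col 3 has {2,3,4,5,8,9}; box has {2,3,4,5,7,8,9} → only 1 remains.
(6,6) = 2: row 6 has {1,3,4,5,6}; col 6 has {3,5,7,8,9}; box has {3,5} → only 2 remains.
(7,2) = 5: row 7 has {1,2,3,8,9}; col 2 has {2,3,4,6,7,8,9}; box has {2,3,4,6,8,9} → only 5 remains.
(7,5) = 7: row 7 has {1,2,3,5,8,9}; col 5 has {2,3,4,5,6,9}; box has {3,4,5,8,9} → only 7 remains.
(7,7) = 4: row 7 has {1,2,3,5,7,8,9}; col 7 has {3,6,9}; box has {1,3,6,9} → only 4 remains.
(8,2) = 1: row 8 has {3,4,6,8,9}; col 2 has {2,3,4,5,6,7,8,9}; box has {2,3,4,5,6,8,9} → only 1 remains.
(8,4) = 2: row 8 has {1,3,4,6,8,9}; col 4 has {3,8}; box has {3,4,5,7,8,9} → only 2 remains.
(9,6) = 1: row 9 has {3,4,5,6,9}; col 6 has {2,3,5,7,8,9}; box has {2,3,4,5,7,8,9} → only 1 remains.
(1,3) = 7: row 1 has {2,3,6,8,9}; col 3 has {1,2,3,4,5,8,9}; box has {2,3,4,5,9} → only 7 remains.
(1,6) = 4: row 1 has {2,3,6,7,8,9}; col 6 has {1,2,3,5,7,8,9}; box has {2,3,6,7,8,9} → only 4 remains.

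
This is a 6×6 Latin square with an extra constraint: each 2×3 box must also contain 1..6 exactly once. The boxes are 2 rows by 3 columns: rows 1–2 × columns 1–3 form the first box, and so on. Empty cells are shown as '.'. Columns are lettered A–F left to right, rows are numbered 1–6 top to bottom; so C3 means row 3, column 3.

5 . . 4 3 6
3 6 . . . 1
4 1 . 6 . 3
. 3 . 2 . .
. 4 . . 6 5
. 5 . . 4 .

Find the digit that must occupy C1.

B1 = 2: row 1 has {3,4,5,6}; col 2 has {1,3,4,5,6}; box has {3,5,6} → only 2 remains.
C1 = 1: row 1 has {2,3,4,5,6}; col 3 has {}; box has {2,3,5,6} → only 1 remains.

1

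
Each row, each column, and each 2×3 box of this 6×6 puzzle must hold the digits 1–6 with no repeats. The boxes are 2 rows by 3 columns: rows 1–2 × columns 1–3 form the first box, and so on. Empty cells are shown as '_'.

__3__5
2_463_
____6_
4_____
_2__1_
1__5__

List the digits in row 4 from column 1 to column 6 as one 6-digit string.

row 1, column 1 = 6: row 1 has {3,5}; col 1 has {1,2,4}; box has {2,3,4} → only 6 remains.
row 1, column 2 = 1: row 1 has {3,5,6}; col 2 has {2}; box has {2,3,4,6} → only 1 remains.
row 2, column 2 = 5: row 2 has {2,3,4,6}; col 2 has {1,2}; box has {1,2,3,4,6} → only 5 remains.
row 2, column 6 = 1: row 2 has {2,3,4,5,6}; col 6 has {5}; box has {3,5,6} → only 1 remains.
row 3, column 2 = 3: row 3 has {6}; col 2 has {1,2,5}; box has {4} → only 3 remains.
row 4, column 2 = 6: row 4 has {4}; col 2 has {1,2,3,5}; box has {3,4} → only 6 remains.
row 6, column 2 = 4: row 6 has {1,5}; col 2 has {1,2,3,5,6}; box has {1,2} → only 4 remains.
row 6, column 3 = 6: row 6 has {1,4,5}; col 3 has {3,4}; box has {1,2,4} → only 6 remains.
row 6, column 5 = 2: row 6 has {1,4,5,6}; col 5 has {1,3,6}; box has {1,5} → only 2 remains.
row 6, column 6 = 3: row 6 has {1,2,4,5,6}; col 6 has {1,5}; box has {1,2,5} → only 3 remains.
row 1, column 5 = 4: row 1 has {1,3,5,6}; col 5 has {1,2,3,6}; box has {1,3,5,6} → only 4 remains.
row 3, column 1 = 5: row 3 has {3,6}; col 1 has {1,2,4,6}; box has {3,4,6} → only 5 remains.
row 4, column 5 = 5: row 4 has {4,6}; col 5 has {1,2,3,4,6}; box has {6} → only 5 remains.
row 4, column 6 = 2: row 4 has {4,5,6}; col 6 has {1,3,5}; box has {5,6} → only 2 remains.
row 5, column 1 = 3: row 5 has {1,2}; col 1 has {1,2,4,5,6}; box has {1,2,4,6} → only 3 remains.
row 5, column 3 = 5: row 5 has {1,2,3}; col 3 has {3,4,6}; box has {1,2,3,4,6} → only 5 remains.
row 5, column 4 = 4: row 5 has {1,2,3,5}; col 4 has {5,6}; box has {1,2,3,5} → only 4 remains.
row 5, column 6 = 6: row 5 has {1,2,3,4,5}; col 6 has {1,2,3,5}; box has {1,2,3,4,5} → only 6 remains.
row 1, column 4 = 2: row 1 has {1,3,4,5,6}; col 4 has {4,5,6}; box has {1,3,4,5,6} → only 2 remains.
row 3, column 4 = 1: row 3 has {3,5,6}; col 4 has {2,4,5,6}; box has {2,5,6} → only 1 remains.
row 3, column 6 = 4: row 3 has {1,3,5,6}; col 6 has {1,2,3,5,6}; box has {1,2,5,6} → only 4 remains.
row 4, column 3 = 1: row 4 has {2,4,5,6}; col 3 has {3,4,5,6}; box has {3,4,5,6} → only 1 remains.
row 4, column 4 = 3: row 4 has {1,2,4,5,6}; col 4 has {1,2,4,5,6}; box has {1,2,4,5,6} → only 3 remains.

461352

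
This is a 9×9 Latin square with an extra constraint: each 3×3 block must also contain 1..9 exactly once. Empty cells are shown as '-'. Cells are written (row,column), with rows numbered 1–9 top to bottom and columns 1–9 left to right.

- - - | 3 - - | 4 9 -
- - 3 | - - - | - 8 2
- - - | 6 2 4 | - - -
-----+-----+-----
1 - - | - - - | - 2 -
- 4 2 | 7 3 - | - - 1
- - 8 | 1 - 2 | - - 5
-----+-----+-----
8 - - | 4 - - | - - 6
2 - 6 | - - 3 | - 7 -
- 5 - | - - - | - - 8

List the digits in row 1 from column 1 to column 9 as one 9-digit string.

(1,9) = 7: row 1 has {3,4,9}; col 9 has {1,2,5,6,8}; box has {2,4,8,9} → only 7 remains.
(3,9) = 3: row 3 has {2,4,6}; col 9 has {1,2,5,6,7,8}; box has {2,4,7,8,9} → only 3 remains.
(5,8) = 6: row 5 has {1,2,3,4,7}; col 8 has {2,7,8,9}; box has {1,2,5} → only 6 remains.
(1,2) = 2: in row 1, 2 can only go here (every other open cell in that row sees a 2).
(1,1) = 6: in row 1, 6 can only go here (every other open cell in that row sees a 6).
(2,1) = 4: in row 2, 4 can only go here (every other open cell in that row sees a 4).
(2,7) = 6: in row 2, 6 can only go here (every other open cell in that row sees a 6).
(3,2) = 8: in row 3, 8 can only go here (every other open cell in that row sees an 8).
(7,7) = 2: in row 7, 2 can only go here (every other open cell in that row sees a 2).
(8,9) = 4: in row 8, 4 can only go here (every other open cell in that row sees a 4).
(4,9) = 9: row 4 has {1,2}; col 9 has {1,2,3,4,5,6,7,8}; box has {1,2,5,6} → only 9 remains.
(5,7) = 8: row 5 has {1,2,3,4,6,7}; col 7 has {2,4,6}; box has {1,2,5,6,9} → only 8 remains.
(4,5) = 4: in row 4, 4 can only go here (every other open cell in that row sees a 4).
(6,8) = 4: in row 6, 4 can only go here (every other open cell in that row sees a 4).
(9,4) = 2: in row 9, 2 can only go here (every other open cell in that row sees a 2).
(9,3) = 4: in row 9, 4 can only go here (every other open cell in that row sees a 4).
Singles propagation stalls before every target cell is settled. Branch on (2,4) (candidates {5,9}).
  Try (2,4) = 5: this forces (4,4)=8, (8,4)=9, (8,2)=1, (8,7)=5, (3,7)=1, (3,8)=5, (8,5)=8, (1,5)=1; then row 2 has no cell left for 1 — contradiction.
So (2,4) = 9.
Singles propagation stalls; (1,3) is still open with candidates {1,5}.
  Try (1,3) = 1: this forces (2,2)=7; then row 3 has no cell left for 7 — contradiction.
So (1,3) = 5.
(4,3) = 7 (sole candidate).
(4,7) = 3 (sole candidate).
(6,7) = 7 (sole candidate).
(4,2) = 6 (sole candidate).
(3,1) = 7 (hidden single in row 3).
(2,2) = 1 (sole candidate).
(3,3) = 9 (sole candidate).
(7,3) = 1 (sole candidate).
(8,2) = 9 (sole candidate).
(9,1) = 3 (sole candidate).
(9,8) = 1 (sole candidate).
(3,8) = 5 (sole candidate).
(6,1) = 9 (sole candidate).
(6,2) = 3 (sole candidate).
(6,5) = 6 (sole candidate).
(7,2) = 7 (sole candidate).
(7,8) = 3 (sole candidate).
(8,7) = 5 (sole candidate).
(9,7) = 9 (sole candidate).
(3,7) = 1 (sole candidate).
(5,1) = 5 (sole candidate).
(5,6) = 9 (sole candidate).
(7,6) = 5 (sole candidate).
(8,4) = 8 (sole candidate).
(8,5) = 1 (sole candidate).
(9,5) = 7 (sole candidate).
(9,6) = 6 (sole candidate).
(1,5) = 8: row 1 has {2,3,4,5,6,7,9}; col 5 has {1,2,3,4,6,7}; box has {2,3,4,6,9} → only 8 remains.
(1,6) = 1: row 1 has {2,3,4,5,6,7,8,9}; col 6 has {2,3,4,5,6,9}; box has {2,3,4,6,8,9} → only 1 remains.

625381497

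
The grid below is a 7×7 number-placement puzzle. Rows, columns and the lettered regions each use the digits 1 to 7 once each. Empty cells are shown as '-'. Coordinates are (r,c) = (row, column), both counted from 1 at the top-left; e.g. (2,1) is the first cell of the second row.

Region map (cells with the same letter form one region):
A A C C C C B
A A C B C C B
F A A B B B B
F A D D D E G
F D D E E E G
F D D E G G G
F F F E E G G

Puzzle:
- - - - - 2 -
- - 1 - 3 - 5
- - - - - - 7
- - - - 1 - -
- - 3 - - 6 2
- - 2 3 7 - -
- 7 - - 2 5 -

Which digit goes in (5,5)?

5

(5,4) = 7: in row 5, 7 can only go here (every other open cell in that row sees a 7).
(4,6) = 4: row 4 has {1}; col 6 has {2,5,6}; region has {2,3,6,7} → only 4 remains.
(5,5) = 5: row 5 has {2,3,6,7}; col 5 has {1,2,3,7}; region has {2,3,4,6,7} → only 5 remains.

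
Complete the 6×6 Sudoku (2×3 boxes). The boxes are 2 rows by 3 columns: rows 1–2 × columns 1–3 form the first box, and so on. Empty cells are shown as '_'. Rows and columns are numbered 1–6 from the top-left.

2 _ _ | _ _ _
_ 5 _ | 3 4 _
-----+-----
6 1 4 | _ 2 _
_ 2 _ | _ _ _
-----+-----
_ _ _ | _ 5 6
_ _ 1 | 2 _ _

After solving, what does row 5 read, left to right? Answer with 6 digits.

R2C1 = 1 (sole candidate).
R2C3 = 6 (sole candidate).
R2C6 = 2 (sole candidate).
R3C4 = 5 (sole candidate).
R3C6 = 3 (sole candidate).
R6C5 = 3 (sole candidate).
R6C6 = 4 (sole candidate).
R1C3 = 3 (sole candidate).
R4C3 = 5 (sole candidate).
R4C6 = 1 (sole candidate).
R5C3 = 2: row 5 has {5,6}; col 3 has {1,3,4,5,6}; box has {1} → only 2 remains.
R5C4 = 1: row 5 has {2,5,6}; col 4 has {2,3,5}; box has {2,3,4,5,6} → only 1 remains.
R6C1 = 5 (sole candidate).
R6C2 = 6 (sole candidate).
R1C2 = 4 (sole candidate).
R1C4 = 6 (sole candidate).
R1C5 = 1 (sole candidate).
R1C6 = 5 (sole candidate).
R4C1 = 3 (sole candidate).
R4C4 = 4 (sole candidate).
R4C5 = 6 (sole candidate).
R5C1 = 4: row 5 has {1,2,5,6}; col 1 has {1,2,3,5,6}; box has {1,2,5,6} → only 4 remains.
R5C2 = 3: row 5 has {1,2,4,5,6}; col 2 has {1,2,4,5,6}; box has {1,2,4,5,6} → only 3 remains.

432156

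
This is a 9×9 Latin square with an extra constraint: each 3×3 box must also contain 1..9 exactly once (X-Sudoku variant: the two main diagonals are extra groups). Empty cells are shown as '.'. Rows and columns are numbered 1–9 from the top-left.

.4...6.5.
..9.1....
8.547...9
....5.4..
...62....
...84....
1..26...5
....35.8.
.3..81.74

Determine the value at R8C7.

R1C5 = 9 (sole candidate).
R9C4 = 9 (sole candidate).
R1C4 = 3 (sole candidate).
R2C4 = 5 (sole candidate).
R3C6 = 2 (sole candidate).
R8C4 = 7 (sole candidate).
R1C1 = 7 (sole candidate).
R1C9 = 1 (sole candidate).
R2C2 = 6 (sole candidate).
R2C6 = 8 (sole candidate).
R3C2 = 1 (sole candidate).
R4C4 = 1 (sole candidate).
R7C6 = 4 (sole candidate).
R8C2 = 9 (sole candidate).
R1C3 = 2 (sole candidate).
R1C7 = 8 (sole candidate).
R2C1 = 3 (sole candidate).
R2C8 = 4 (sole candidate).
R7C3 = 7 (sole candidate).
R9C3 = 6 (sole candidate).
R9C7 = 2 (sole candidate).
R2C7 = 7 (sole candidate).
R2C9 = 2 (sole candidate).
R4C6 = 3 (sole candidate).
R6C6 = 9 (sole candidate).
R7C2 = 8 (sole candidate).
R7C7 = 3 (sole candidate).
R7C8 = 9 (sole candidate).
R8C3 = 4 (sole candidate).
R8C9 = 6 (sole candidate).
R9C1 = 5 (sole candidate).
R3C7 = 6 (sole candidate).
R3C8 = 3 (sole candidate).
R4C3 = 8 (sole candidate).
R4C9 = 7 (sole candidate).
R5C6 = 7 (sole candidate).
R5C8 = 1 (sole candidate).
R6C7 = 5 (sole candidate).
R6C9 = 3 (sole candidate).
R8C1 = 2 (sole candidate).
R8C7 = 1: row 8 has {2,3,4,5,6,7,8,9}; col 7 has {2,3,4,5,6,7,8}; box has {2,3,4,5,6,7,8,9} → only 1 remains.

1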